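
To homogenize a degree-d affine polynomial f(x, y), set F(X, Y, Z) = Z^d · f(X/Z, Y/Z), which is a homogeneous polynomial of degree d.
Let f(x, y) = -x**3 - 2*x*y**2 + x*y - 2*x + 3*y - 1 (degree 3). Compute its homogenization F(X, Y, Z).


F(X, Y, Z) = -X**3 - 2*X*Y**2 + X*Y*Z - 2*X*Z**2 + 3*Y*Z**2 - Z**3

deg(f) = 3.
Substitute x = X/Z, y = Y/Z into f, then multiply by Z^3.
  monomial -1·x^3·y^0 ↦ -1·X^3·Y^0·Z^0.
  monomial -2·x^1·y^2 ↦ -2·X^1·Y^2·Z^0.
  monomial 1·x^1·y^1 ↦ 1·X^1·Y^1·Z^1.
  monomial -2·x^1·y^0 ↦ -2·X^1·Y^0·Z^2.
  monomial 3·x^0·y^1 ↦ 3·X^0·Y^1·Z^2.
  monomial -1·x^0·y^0 ↦ -1·X^0·Y^0·Z^3.
Collecting: F(X, Y, Z) = -X**3 - 2*X*Y**2 + X*Y*Z - 2*X*Z**2 + 3*Y*Z**2 - Z**3.


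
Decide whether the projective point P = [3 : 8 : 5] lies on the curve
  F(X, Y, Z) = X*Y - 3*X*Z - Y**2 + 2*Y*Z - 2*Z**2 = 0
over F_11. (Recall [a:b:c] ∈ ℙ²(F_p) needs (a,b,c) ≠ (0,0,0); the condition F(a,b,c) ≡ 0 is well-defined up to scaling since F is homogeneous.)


F(3,8,5) ≡ 0 (mod 11); P is on the curve.

Evaluate F(3, 8, 5) term-by-term (mod 11).
  X*Y ↦ 1·3·8·1 = 24
  -3*X*Z ↦ -3·3·1·5 = -45
  -Y**2 ↦ -1·1·64·1 = -64
  2*Y*Z ↦ 2·1·8·5 = 80
  -2*Z**2 ↦ -2·1·1·25 = -50
Sum: F(3, 8, 5) = (24) + (-45) + (-64) + (80) + (-50) = -55.
Reducing mod 11: -55 ≡ 0 (mod 11).
Since F(a, b, c) ≡ 0 (mod 11), P lies on the curve.


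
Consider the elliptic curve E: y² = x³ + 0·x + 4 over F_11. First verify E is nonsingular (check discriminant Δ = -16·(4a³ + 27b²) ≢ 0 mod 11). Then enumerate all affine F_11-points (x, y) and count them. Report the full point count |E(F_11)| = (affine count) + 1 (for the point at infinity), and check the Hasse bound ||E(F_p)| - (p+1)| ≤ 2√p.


Affine points = {(0, 2), (0, 9), (1, 4), (1, 7), (2, 1), (2, 10), (3, 3), (3, 8), (6, 0), (10, 5), (10, 6)}; affine count = 11; |E(F_11)| = 12.

Discriminant check: Δ ∝ 4a³ + 27b² = 4·0³ + 27·4² = 4·0 + 27·16 ≡ 3 (mod 11). Nonzero ⇒ E is nonsingular.
For each x ∈ F_11, compute rhs = x³ + 0·x + 4 mod 11, then count y ∈ F_11 with y² ≡ rhs.
  x = 0: rhs = 4, matching y values: 2, 9 (2 points).
  x = 1: rhs = 5, matching y values: 4, 7 (2 points).
  x = 2: rhs = 1, matching y values: 1, 10 (2 points).
  x = 3: rhs = 9, matching y values: 3, 8 (2 points).
  x = 4: rhs = 2, matching y values: none (0 points).
  x = 5: rhs = 8, matching y values: none (0 points).
  x = 6: rhs = 0, matching y values: 0 (1 points).
  x = 7: rhs = 6, matching y values: none (0 points).
  x = 8: rhs = 10, matching y values: none (0 points).
  x = 9: rhs = 7, matching y values: none (0 points).
  x = 10: rhs = 3, matching y values: 5, 6 (2 points).
Total affine count: 11.
Full point count |E(F_11)| = 11 + 1 = 12.
Hasse bound: |12 − (11+1)| = |0| = 0 ≤ 2√11 ≈ 6.6332 ✓.


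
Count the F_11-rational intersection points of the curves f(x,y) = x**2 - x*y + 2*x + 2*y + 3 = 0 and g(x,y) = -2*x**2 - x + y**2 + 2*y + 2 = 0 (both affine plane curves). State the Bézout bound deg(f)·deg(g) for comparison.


Common zeros: {(2, 2), (2, 7), (3, 7), (6, 10)}; count = 4; Bézout bound = 4.

deg(f) = 2, deg(g) = 2, so Bézout bound = 4.
Scan x ∈ F_11. For each x, list the y ∈ F_11 with f(x, y) ≡ 0 and those with g(x, y) ≡ 0 (mod 11); the common zeros in that column are the intersection.
  x = 0: f ≡ 0 at y ∈ {4}; g ≡ 0 at y ∈ ∅; common: ∅.
  x = 1: f ≡ 0 at y ∈ {5}; g ≡ 0 at y ∈ ∅; common: ∅.
  x = 2: f ≡ 0 at y ∈ {0, 1, 2, 3, 4, 5, 6, 7, 8, 9, 10}; g ≡ 0 at y ∈ {2, 7}; common: {2, 7}.
  x = 3: f ≡ 0 at y ∈ {7}; g ≡ 0 at y ∈ {2, 7}; common: {7}.
  x = 4: f ≡ 0 at y ∈ {8}; g ≡ 0 at y ∈ ∅; common: ∅.
  x = 5: f ≡ 0 at y ∈ {9}; g ≡ 0 at y ∈ ∅; common: ∅.
  x = 6: f ≡ 0 at y ∈ {10}; g ≡ 0 at y ∈ {10}; common: {10}.
  x = 7: f ≡ 0 at y ∈ {0}; g ≡ 0 at y ∈ {3, 6}; common: ∅.
  x = 8: f ≡ 0 at y ∈ {1}; g ≡ 0 at y ∈ {4, 5}; common: ∅.
  x = 9: f ≡ 0 at y ∈ {2}; g ≡ 0 at y ∈ {3, 6}; common: ∅.
  x = 10: f ≡ 0 at y ∈ {3}; g ≡ 0 at y ∈ {10}; common: ∅.
Collecting: common zeros = {(2, 2), (2, 7), (3, 7), (6, 10)}, so the count is 4.
Comparison with the Bézout bound: 4 ≤ 4 = deg(f)·deg(g), as expected for curves with no common component (the bound is attained).


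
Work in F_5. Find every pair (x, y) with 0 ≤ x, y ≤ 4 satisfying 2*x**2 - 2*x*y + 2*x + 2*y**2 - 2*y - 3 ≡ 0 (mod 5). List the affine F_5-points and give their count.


Affine F_5-points: {(2, 1), (2, 2), (3, 1), (3, 3), (4, 2), (4, 3)}; count = 6.

For each of the 25 pairs (x, y) ∈ F_5², evaluate f(x, y) mod 5. Record the zeros.
  x = 0: [0↦2, 1↦2, 2↦1, 3↦4, 4↦1]  zeros at y ∈ ∅
  x = 1: [0↦1, 1↦4, 2↦1, 3↦2, 4↦2]  zeros at y ∈ ∅
  x = 2: [0↦4, 1↦0, 2↦0, 3↦4, 4↦2]  zeros at y ∈ {1, 2}
  x = 3: [0↦1, 1↦0, 2↦3, 3↦0, 4↦1]  zeros at y ∈ {1, 3}
  x = 4: [0↦2, 1↦4, 2↦0, 3↦0, 4↦4]  zeros at y ∈ {2, 3}
Collecting zeros: affine points = {(2, 1), (2, 2), (3, 1), (3, 3), (4, 2), (4, 3)}.
Total count |C(F_5)_aff| = 6.


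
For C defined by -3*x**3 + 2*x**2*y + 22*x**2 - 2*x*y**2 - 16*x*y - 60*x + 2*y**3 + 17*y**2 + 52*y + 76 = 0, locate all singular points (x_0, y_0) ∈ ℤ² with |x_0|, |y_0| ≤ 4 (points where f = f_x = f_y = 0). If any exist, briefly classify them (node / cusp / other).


Singular points: {(2, -2)}; classification: cusp.

Compute partial derivatives:
  f_x = -9*x**2 + 4*x*y + 44*x - 2*y**2 - 16*y - 60.
  f_y = 2*x**2 - 4*x*y - 16*x + 6*y**2 + 34*y + 52.
Scan x_0 ∈ {−4, ..., 4}. For each x_0, f_y(x_0, y) is a polynomial in y; find its integer roots y ∈ {−4, ..., 4}, then test f_x and f at those candidates.
  x = -4: f_y(-4, y) = 6*y**2 + 50*y + 148; no integer root y with |y| ≤ 4.
  x = -3: f_y(-3, y) = 6*y**2 + 46*y + 118; no integer root y with |y| ≤ 4.
  x = -2: f_y(-2, y) = 6*y**2 + 42*y + 92; no integer root y with |y| ≤ 4.
  x = -1: f_y(-1, y) = 6*y**2 + 38*y + 70; no integer root y with |y| ≤ 4.
  x = 0: f_y(0, y) = 6*y**2 + 34*y + 52; no integer root y with |y| ≤ 4.
  x = 1: f_y(1, y) = 6*y**2 + 30*y + 38; no integer root y with |y| ≤ 4.
  x = 2: f_y(2, y) = 6*y**2 + 26*y + 28; vanishes at y ∈ {-2}. (2, -2): f_x = 0, f = 0 — SINGULAR.
  x = 3: f_y(3, y) = 6*y**2 + 22*y + 22; no integer root y with |y| ≤ 4.
  x = 4: f_y(4, y) = 6*y**2 + 18*y + 20; no integer root y with |y| ≤ 4.
Only singular point on the grid: (2, -2).
Classify: substitute x = 2 + u, y = -2 + v and expand: f = -3*u**3 + 2*u**2*v - 2*u*v**2 + 2*v**3 + v**2.
No constant or linear terms (consistent with a singular point). Quadratic part: v**2. Cubic part: -3*u**3 + 2*u**2*v - 2*u*v**2 + 2*v**3.
The quadratic part v**2 is a perfect square, so there is a single (double) tangent line v = 0, i.e. y = -2. Restricting the cubic part to that line (v = 0) leaves -3*u**3 ≠ 0, so f is not divisible by v and the branch is v² ≈ 3*u**3 to lowest order — this is a cusp.
Classification: cusp.


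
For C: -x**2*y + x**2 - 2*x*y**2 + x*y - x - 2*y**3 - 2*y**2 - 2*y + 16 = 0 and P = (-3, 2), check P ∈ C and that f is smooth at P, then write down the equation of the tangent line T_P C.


Tangent line at P: -x - 22*y + 41 = 0.

Step 1: f(-3, 2) = 0, so P lies on C.
Step 2: partial derivatives
  f_x(x, y) = -2*x*y + 2*x - 2*y**2 + y - 1, f_y(x, y) = -x**2 - 4*x*y + x - 6*y**2 - 4*y - 2.
  f_x(P) = -1, f_y(P) = -22 (gradient nonzero, so P is smooth).
Step 3: tangent line at P: -1·(x − -3) + -22·(y − 2) = 0.
Expanding: -x - 22*y + 41 = 0.


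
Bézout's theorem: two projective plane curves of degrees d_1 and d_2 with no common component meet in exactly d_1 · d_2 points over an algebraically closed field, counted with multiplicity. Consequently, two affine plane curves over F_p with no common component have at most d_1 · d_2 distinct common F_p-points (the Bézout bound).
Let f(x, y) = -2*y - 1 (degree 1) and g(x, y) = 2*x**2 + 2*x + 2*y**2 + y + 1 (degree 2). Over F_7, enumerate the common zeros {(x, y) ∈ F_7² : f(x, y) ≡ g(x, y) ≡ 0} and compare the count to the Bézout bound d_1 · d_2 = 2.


Common zeros: ∅; count = 0; Bézout bound = 2.

deg(f) = 1, deg(g) = 2, so Bézout bound = 2.
Scan x ∈ F_7. For each x, list the y ∈ F_7 with f(x, y) ≡ 0 and those with g(x, y) ≡ 0 (mod 7); the common zeros in that column are the intersection.
  x = 0: f ≡ 0 at y ∈ {3}; g ≡ 0 at y ∈ {5}; common: ∅.
  x = 1: f ≡ 0 at y ∈ {3}; g ≡ 0 at y ∈ ∅; common: ∅.
  x = 2: f ≡ 0 at y ∈ {3}; g ≡ 0 at y ∈ {4, 6}; common: ∅.
  x = 3: f ≡ 0 at y ∈ {3}; g ≡ 0 at y ∈ {1, 2}; common: ∅.
  x = 4: f ≡ 0 at y ∈ {3}; g ≡ 0 at y ∈ {4, 6}; common: ∅.
  x = 5: f ≡ 0 at y ∈ {3}; g ≡ 0 at y ∈ ∅; common: ∅.
  x = 6: f ≡ 0 at y ∈ {3}; g ≡ 0 at y ∈ {5}; common: ∅.
Collecting: common zeros = ∅, so the count is 0.
Comparison with the Bézout bound: 0 ≤ 2 = deg(f)·deg(g), as expected for curves with no common component (the affine F_7-count falls short of the bound because intersections may lie at infinity, over extension fields, or carry multiplicity).


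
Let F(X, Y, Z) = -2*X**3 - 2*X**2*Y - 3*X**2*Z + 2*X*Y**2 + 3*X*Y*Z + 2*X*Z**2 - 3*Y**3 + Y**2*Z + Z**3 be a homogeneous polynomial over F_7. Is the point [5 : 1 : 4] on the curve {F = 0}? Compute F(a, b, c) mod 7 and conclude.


F(5,1,4) ≡ 3 (mod 7); P is NOT on the curve.

Evaluate F(5, 1, 4) term-by-term (mod 7).
  -2*X**3 ↦ -2·125·1·1 = -250
  -2*X**2*Y ↦ -2·25·1·1 = -50
  -3*X**2*Z ↦ -3·25·1·4 = -300
  2*X*Y**2 ↦ 2·5·1·1 = 10
  3*X*Y*Z ↦ 3·5·1·4 = 60
  2*X*Z**2 ↦ 2·5·1·16 = 160
  -3*Y**3 ↦ -3·1·1·1 = -3
  Y**2*Z ↦ 1·1·1·4 = 4
  Z**3 ↦ 1·1·1·64 = 64
Sum: F(5, 1, 4) = (-250) + (-50) + (-300) + (10) + (60) + (160) + (-3) + (4) + (64) = -305.
Reducing mod 7: -305 ≡ 3 (mod 7).
Since F(a, b, c) ≡ 3 ≠ 0 (mod 7), P does NOT lie on the curve.


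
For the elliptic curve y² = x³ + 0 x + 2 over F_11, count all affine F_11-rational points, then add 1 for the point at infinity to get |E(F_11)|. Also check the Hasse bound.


Affine points = {(1, 5), (1, 6), (4, 0), (6, 3), (6, 8), (7, 2), (7, 9), (9, 4), (9, 7), (10, 1), (10, 10)}; affine count = 11; |E(F_11)| = 12.

Discriminant check: Δ ∝ 4a³ + 27b² = 4·0³ + 27·2² = 4·0 + 27·4 ≡ 9 (mod 11). Nonzero ⇒ E is nonsingular.
For each x ∈ F_11, compute rhs = x³ + 0·x + 2 mod 11, then count y ∈ F_11 with y² ≡ rhs.
  x = 0: rhs = 2, matching y values: none (0 points).
  x = 1: rhs = 3, matching y values: 5, 6 (2 points).
  x = 2: rhs = 10, matching y values: none (0 points).
  x = 3: rhs = 7, matching y values: none (0 points).
  x = 4: rhs = 0, matching y values: 0 (1 points).
  x = 5: rhs = 6, matching y values: none (0 points).
  x = 6: rhs = 9, matching y values: 3, 8 (2 points).
  x = 7: rhs = 4, matching y values: 2, 9 (2 points).
  x = 8: rhs = 8, matching y values: none (0 points).
  x = 9: rhs = 5, matching y values: 4, 7 (2 points).
  x = 10: rhs = 1, matching y values: 1, 10 (2 points).
Total affine count: 11.
Full point count |E(F_11)| = 11 + 1 = 12.
Hasse bound: |12 − (11+1)| = |0| = 0 ≤ 2√11 ≈ 6.6332 ✓.


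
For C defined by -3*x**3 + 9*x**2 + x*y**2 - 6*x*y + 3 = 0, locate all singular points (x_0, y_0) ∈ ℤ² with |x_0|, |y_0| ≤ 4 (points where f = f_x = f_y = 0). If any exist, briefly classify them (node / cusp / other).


Singular points: {(1, 3)}; classification: cusp.

Compute partial derivatives:
  f_x = -9*x**2 + 18*x + y**2 - 6*y.
  f_y = 2*x*y - 6*x.
Scan x_0 ∈ {−4, ..., 4}. For each x_0, f_y(x_0, y) is a polynomial in y; find its integer roots y ∈ {−4, ..., 4}, then test f_x and f at those candidates.
  x = -4: f_y(-4, y) = 24 - 8*y; vanishes at y ∈ {3}. (-4, 3): f_x = -225 ≠ 0.
  x = -3: f_y(-3, y) = 18 - 6*y; vanishes at y ∈ {3}. (-3, 3): f_x = -144 ≠ 0.
  x = -2: f_y(-2, y) = 12 - 4*y; vanishes at y ∈ {3}. (-2, 3): f_x = -81 ≠ 0.
  x = -1: f_y(-1, y) = 6 - 2*y; vanishes at y ∈ {3}. (-1, 3): f_x = -36 ≠ 0.
  x = 0: f_y(0, y) = 0; vanishes at y ∈ {-4, -3, -2, -1, 0, 1, 2, 3, 4}. (0, -4): f_x = 40 ≠ 0; (0, -3): f_x = 27 ≠ 0; (0, -2): f_x = 16 ≠ 0; (0, -1): f_x = 7 ≠ 0; (0, 0): f_x = 0 but f = 3 ≠ 0; (0, 1): f_x = -5 ≠ 0; (0, 2): f_x = -8 ≠ 0; (0, 3): f_x = -9 ≠ 0; (0, 4): f_x = -8 ≠ 0.
  x = 1: f_y(1, y) = 2*y - 6; vanishes at y ∈ {3}. (1, 3): f_x = 0, f = 0 — SINGULAR.
  x = 2: f_y(2, y) = 4*y - 12; vanishes at y ∈ {3}. (2, 3): f_x = -9 ≠ 0.
  x = 3: f_y(3, y) = 6*y - 18; vanishes at y ∈ {3}. (3, 3): f_x = -36 ≠ 0.
  x = 4: f_y(4, y) = 8*y - 24; vanishes at y ∈ {3}. (4, 3): f_x = -81 ≠ 0.
Only singular point on the grid: (1, 3).
Classify: substitute x = 1 + u, y = 3 + v and expand: f = -3*u**3 + u*v**2 + v**2.
No constant or linear terms (consistent with a singular point). Quadratic part: v**2. Cubic part: -3*u**3 + u*v**2.
The quadratic part v**2 is a perfect square, so there is a single (double) tangent line v = 0, i.e. y = 3. Restricting the cubic part to that line (v = 0) leaves -3*u**3 ≠ 0, so f is not divisible by v and the branch is v² ≈ 3*u**3 to lowest order — this is a cusp.
Classification: cusp.


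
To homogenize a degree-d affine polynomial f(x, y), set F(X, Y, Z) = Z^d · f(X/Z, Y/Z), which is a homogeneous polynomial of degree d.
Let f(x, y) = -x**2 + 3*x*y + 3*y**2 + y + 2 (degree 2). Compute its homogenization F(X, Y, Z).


F(X, Y, Z) = -X**2 + 3*X*Y + 3*Y**2 + Y*Z + 2*Z**2

deg(f) = 2.
Substitute x = X/Z, y = Y/Z into f, then multiply by Z^2.
  monomial -1·x^2·y^0 ↦ -1·X^2·Y^0·Z^0.
  monomial 3·x^1·y^1 ↦ 3·X^1·Y^1·Z^0.
  monomial 3·x^0·y^2 ↦ 3·X^0·Y^2·Z^0.
  monomial 1·x^0·y^1 ↦ 1·X^0·Y^1·Z^1.
  monomial 2·x^0·y^0 ↦ 2·X^0·Y^0·Z^2.
Collecting: F(X, Y, Z) = -X**2 + 3*X*Y + 3*Y**2 + Y*Z + 2*Z**2.


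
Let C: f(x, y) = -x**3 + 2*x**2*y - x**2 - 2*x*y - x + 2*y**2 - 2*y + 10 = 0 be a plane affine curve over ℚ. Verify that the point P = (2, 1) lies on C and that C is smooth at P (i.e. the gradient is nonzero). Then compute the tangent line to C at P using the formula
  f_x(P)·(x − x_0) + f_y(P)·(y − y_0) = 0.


Tangent line at P: -11*x + 6*y + 16 = 0.

Step 1: f(2, 1) = 0, so P lies on C.
Step 2: partial derivatives
  f_x(x, y) = -3*x**2 + 4*x*y - 2*x - 2*y - 1, f_y(x, y) = 2*x**2 - 2*x + 4*y - 2.
  f_x(P) = -11, f_y(P) = 6 (gradient nonzero, so P is smooth).
Step 3: tangent line at P: -11·(x − 2) + 6·(y − 1) = 0.
Expanding: -11*x + 6*y + 16 = 0.


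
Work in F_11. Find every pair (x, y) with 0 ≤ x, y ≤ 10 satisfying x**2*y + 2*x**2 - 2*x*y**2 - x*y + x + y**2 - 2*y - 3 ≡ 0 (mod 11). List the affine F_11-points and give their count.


Affine F_11-points: {(0, 3), (0, 10), (1, 0), (1, 9), (4, 0), (4, 3), (6, 4), (9, 4)}; count = 8.

For each of the 121 pairs (x, y) ∈ F_11², evaluate f(x, y) mod 11. Record the zeros.
  x = 0: [0↦8, 1↦7, 2↦8, 3↦0, 4↦5, 5↦1, 6↦10, 7↦10, 8↦1, 9↦5, 10↦0]  zeros at y ∈ {3, 10}
  x = 1: [0↦0, 1↦8, 2↦3, 3↦7, 4↦9, 5↦9, 6↦7, 7↦3, 8↦8, 9↦0, 10↦1]  zeros at y ∈ {0, 9}
  x = 2: [0↦7, 1↦4, 2↦6, 3↦2, 4↦3, 5↦9, 6↦9, 7↦3, 8↦2, 9↦6, 10↦4]  zeros at y ∈ ∅
  x = 3: [0↦7, 1↦6, 2↦6, 3↦7, 4↦9, 5↦1, 6↦5, 7↦10, 8↦5, 9↦1, 10↦9]  zeros at y ∈ ∅
  x = 4: [0↦0, 1↦3, 2↦3, 3↦0, 4↦5, 5↦7, 6↦6, 7↦2, 8↦6, 9↦7, 10↦5]  zeros at y ∈ {0, 3}
  x = 5: [0↦8, 1↦6, 2↦8, 3↦3, 4↦2, 5↦5, 6↦1, 7↦1, 8↦5, 9↦2, 10↦3]  zeros at y ∈ ∅
  x = 6: [0↦9, 1↦4, 2↦10, 3↦5, 4↦0, 5↦6, 6↦1, 7↦7, 8↦2, 9↦8, 10↦3]  zeros at y ∈ {4}
  x = 7: [0↦3, 1↦8, 2↦9, 3↦6, 4↦10, 5↦10, 6↦6, 7↦9, 8↦8, 9↦3, 10↦5]  zeros at y ∈ ∅
  x = 8: [0↦1, 1↦7, 2↦5, 3↦6, 4↦10, 5↦6, 6↦5, 7↦7, 8↦1, 9↦9, 10↦9]  zeros at y ∈ ∅
  x = 9: [0↦3, 1↦1, 2↦9, 3↦5, 4↦0, 5↦5, 6↦9, 7↦1, 8↦3, 9↦4, 10↦4]  zeros at y ∈ {4}
  x = 10: [0↦9, 1↦1, 2↦10, 3↦3, 4↦2, 5↦7, 6↦7, 7↦2, 8↦3, 9↦10, 10↦1]  zeros at y ∈ ∅
Collecting zeros: affine points = {(0, 3), (0, 10), (1, 0), (1, 9), (4, 0), (4, 3), (6, 4), (9, 4)}.
Total count |C(F_11)_aff| = 8.


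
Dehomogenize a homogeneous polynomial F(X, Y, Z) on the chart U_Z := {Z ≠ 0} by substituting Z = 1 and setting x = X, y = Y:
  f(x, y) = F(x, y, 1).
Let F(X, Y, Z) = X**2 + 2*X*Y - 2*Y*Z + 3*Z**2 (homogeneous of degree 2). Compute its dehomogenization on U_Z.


f(x, y) = x**2 + 2*x*y - 2*y + 3

On U_Z we set Z = 1. Each monomial c·X^i·Y^j·Z^k in F becomes c·x^i·y^j·1^k = c·x^i·y^j.
Substituting Z = 1: F(X, Y, 1) = x**2 + 2*x*y - 2*y + 3.
Note: deg(f) ≤ deg(F) = 2; strict inequality happens when F is divisible by Z (lost terms).


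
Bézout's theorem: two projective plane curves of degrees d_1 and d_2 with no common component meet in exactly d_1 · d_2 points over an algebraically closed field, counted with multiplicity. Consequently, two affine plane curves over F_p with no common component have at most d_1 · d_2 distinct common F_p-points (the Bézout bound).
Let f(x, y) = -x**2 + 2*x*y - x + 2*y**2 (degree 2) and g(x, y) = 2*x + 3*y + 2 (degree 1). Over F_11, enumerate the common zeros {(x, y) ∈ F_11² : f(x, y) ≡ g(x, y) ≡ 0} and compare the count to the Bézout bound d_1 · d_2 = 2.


Common zeros: {(4, 4), (10, 0)}; count = 2; Bézout bound = 2.

deg(f) = 2, deg(g) = 1, so Bézout bound = 2.
Scan x ∈ F_11. For each x, list the y ∈ F_11 with f(x, y) ≡ 0 and those with g(x, y) ≡ 0 (mod 11); the common zeros in that column are the intersection.
  x = 0: f ≡ 0 at y ∈ {0}; g ≡ 0 at y ∈ {3}; common: ∅.
  x = 1: f ≡ 0 at y ∈ {3, 7}; g ≡ 0 at y ∈ {6}; common: ∅.
  x = 2: f ≡ 0 at y ∈ {1, 8}; g ≡ 0 at y ∈ {9}; common: ∅.
  x = 3: f ≡ 0 at y ∈ {4}; g ≡ 0 at y ∈ {1}; common: ∅.
  x = 4: f ≡ 0 at y ∈ {3, 4}; g ≡ 0 at y ∈ {4}; common: {4}.
  x = 5: f ≡ 0 at y ∈ ∅; g ≡ 0 at y ∈ {7}; common: ∅.
  x = 6: f ≡ 0 at y ∈ ∅; g ≡ 0 at y ∈ {10}; common: ∅.
  x = 7: f ≡ 0 at y ∈ ∅; g ≡ 0 at y ∈ {2}; common: ∅.
  x = 8: f ≡ 0 at y ∈ ∅; g ≡ 0 at y ∈ {5}; common: ∅.
  x = 9: f ≡ 0 at y ∈ ∅; g ≡ 0 at y ∈ {8}; common: ∅.
  x = 10: f ≡ 0 at y ∈ {0, 1}; g ≡ 0 at y ∈ {0}; common: {0}.
Collecting: common zeros = {(4, 4), (10, 0)}, so the count is 2.
Comparison with the Bézout bound: 2 ≤ 2 = deg(f)·deg(g), as expected for curves with no common component (the bound is attained).


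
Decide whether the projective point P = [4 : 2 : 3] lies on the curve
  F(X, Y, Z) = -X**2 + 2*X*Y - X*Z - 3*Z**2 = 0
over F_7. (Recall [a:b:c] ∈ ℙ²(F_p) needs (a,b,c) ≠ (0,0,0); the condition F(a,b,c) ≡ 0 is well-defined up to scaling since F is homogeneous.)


F(4,2,3) ≡ 3 (mod 7); P is NOT on the curve.

Evaluate F(4, 2, 3) term-by-term (mod 7).
  -X**2 ↦ -1·16·1·1 = -16
  2*X*Y ↦ 2·4·2·1 = 16
  -X*Z ↦ -1·4·1·3 = -12
  -3*Z**2 ↦ -3·1·1·9 = -27
Sum: F(4, 2, 3) = (-16) + (16) + (-12) + (-27) = -39.
Reducing mod 7: -39 ≡ 3 (mod 7).
Since F(a, b, c) ≡ 3 ≠ 0 (mod 7), P does NOT lie on the curve.


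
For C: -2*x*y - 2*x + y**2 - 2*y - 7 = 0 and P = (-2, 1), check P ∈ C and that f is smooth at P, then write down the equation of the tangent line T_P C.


Tangent line at P: -4*x + 4*y - 12 = 0.

Step 1: f(-2, 1) = 0, so P lies on C.
Step 2: partial derivatives
  f_x(x, y) = -2*y - 2, f_y(x, y) = -2*x + 2*y - 2.
  f_x(P) = -4, f_y(P) = 4 (gradient nonzero, so P is smooth).
Step 3: tangent line at P: -4·(x − -2) + 4·(y − 1) = 0.
Expanding: -4*x + 4*y - 12 = 0.


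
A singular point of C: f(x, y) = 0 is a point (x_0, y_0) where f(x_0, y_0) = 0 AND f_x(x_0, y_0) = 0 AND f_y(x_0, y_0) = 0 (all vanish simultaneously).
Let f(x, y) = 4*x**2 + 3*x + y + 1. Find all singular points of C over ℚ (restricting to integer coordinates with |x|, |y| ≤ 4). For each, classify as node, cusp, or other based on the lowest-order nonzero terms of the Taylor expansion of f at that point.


No singular points in the scanned grid; C is smooth there.

Compute partial derivatives:
  f_x = 8*x + 3.
  f_y = 1.
f_y = 1 is a nonzero constant, so f_y never vanishes: no point (x, y) can satisfy f = f_x = f_y = 0. In particular no (x, y) ∈ {−4, ..., 4}² is singular; the curve is smooth.


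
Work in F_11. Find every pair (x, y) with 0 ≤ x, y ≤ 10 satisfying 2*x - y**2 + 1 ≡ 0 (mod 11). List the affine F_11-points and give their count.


Affine F_11-points: {(0, 1), (0, 10), (1, 5), (1, 6), (2, 4), (2, 7), (4, 3), (4, 8), (5, 0), (7, 2), (7, 9)}; count = 11.

For each of the 121 pairs (x, y) ∈ F_11², evaluate f(x, y) mod 11. Record the zeros.
  x = 0: [0↦1, 1↦0, 2↦8, 3↦3, 4↦7, 5↦9, 6↦9, 7↦7, 8↦3, 9↦8, 10↦0]  zeros at y ∈ {1, 10}
  x = 1: [0↦3, 1↦2, 2↦10, 3↦5, 4↦9, 5↦0, 6↦0, 7↦9, 8↦5, 9↦10, 10↦2]  zeros at y ∈ {5, 6}
  x = 2: [0↦5, 1↦4, 2↦1, 3↦7, 4↦0, 5↦2, 6↦2, 7↦0, 8↦7, 9↦1, 10↦4]  zeros at y ∈ {4, 7}
  x = 3: [0↦7, 1↦6, 2↦3, 3↦9, 4↦2, 5↦4, 6↦4, 7↦2, 8↦9, 9↦3, 10↦6]  zeros at y ∈ ∅
  x = 4: [0↦9, 1↦8, 2↦5, 3↦0, 4↦4, 5↦6, 6↦6, 7↦4, 8↦0, 9↦5, 10↦8]  zeros at y ∈ {3, 8}
  x = 5: [0↦0, 1↦10, 2↦7, 3↦2, 4↦6, 5↦8, 6↦8, 7↦6, 8↦2, 9↦7, 10↦10]  zeros at y ∈ {0}
  x = 6: [0↦2, 1↦1, 2↦9, 3↦4, 4↦8, 5↦10, 6↦10, 7↦8, 8↦4, 9↦9, 10↦1]  zeros at y ∈ ∅
  x = 7: [0↦4, 1↦3, 2↦0, 3↦6, 4↦10, 5↦1, 6↦1, 7↦10, 8↦6, 9↦0, 10↦3]  zeros at y ∈ {2, 9}
  x = 8: [0↦6, 1↦5, 2↦2, 3↦8, 4↦1, 5↦3, 6↦3, 7↦1, 8↦8, 9↦2, 10↦5]  zeros at y ∈ ∅
  x = 9: [0↦8, 1↦7, 2↦4, 3↦10, 4↦3, 5↦5, 6↦5, 7↦3, 8↦10, 9↦4, 10↦7]  zeros at y ∈ ∅
  x = 10: [0↦10, 1↦9, 2↦6, 3↦1, 4↦5, 5↦7, 6↦7, 7↦5, 8↦1, 9↦6, 10↦9]  zeros at y ∈ ∅
Collecting zeros: affine points = {(0, 1), (0, 10), (1, 5), (1, 6), (2, 4), (2, 7), (4, 3), (4, 8), (5, 0), (7, 2), (7, 9)}.
Total count |C(F_11)_aff| = 11.


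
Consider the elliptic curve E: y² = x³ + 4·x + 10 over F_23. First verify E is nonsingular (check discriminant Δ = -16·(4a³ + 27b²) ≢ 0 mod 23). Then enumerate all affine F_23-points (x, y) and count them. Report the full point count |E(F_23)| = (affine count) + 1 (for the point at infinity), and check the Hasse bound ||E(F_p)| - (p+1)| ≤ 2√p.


Affine points = {(2, 7), (2, 16), (3, 7), (3, 16), (7, 6), (7, 17), (8, 5), (8, 18), (9, 4), (9, 19), (14, 2), (14, 21), (15, 8), (15, 15), (17, 0), (18, 7), (18, 16)}; affine count = 17; |E(F_23)| = 18.

Discriminant check: Δ ∝ 4a³ + 27b² = 4·4³ + 27·10² = 4·64 + 27·100 ≡ 12 (mod 23). Nonzero ⇒ E is nonsingular.
For each x ∈ F_23, compute rhs = x³ + 4·x + 10 mod 23, then count y ∈ F_23 with y² ≡ rhs.
  x = 0: rhs = 10, matching y values: none (0 points).
  x = 1: rhs = 15, matching y values: none (0 points).
  x = 2: rhs = 3, matching y values: 7, 16 (2 points).
  x = 3: rhs = 3, matching y values: 7, 16 (2 points).
  x = 4: rhs = 21, matching y values: none (0 points).
  x = 5: rhs = 17, matching y values: none (0 points).
  x = 6: rhs = 20, matching y values: none (0 points).
  x = 7: rhs = 13, matching y values: 6, 17 (2 points).
  x = 8: rhs = 2, matching y values: 5, 18 (2 points).
  x = 9: rhs = 16, matching y values: 4, 19 (2 points).
  x = 10: rhs = 15, matching y values: none (0 points).
  x = 11: rhs = 5, matching y values: none (0 points).
  x = 12: rhs = 15, matching y values: none (0 points).
  x = 13: rhs = 5, matching y values: none (0 points).
  x = 14: rhs = 4, matching y values: 2, 21 (2 points).
  x = 15: rhs = 18, matching y values: 8, 15 (2 points).
  x = 16: rhs = 7, matching y values: none (0 points).
  x = 17: rhs = 0, matching y values: 0 (1 points).
  x = 18: rhs = 3, matching y values: 7, 16 (2 points).
  x = 19: rhs = 22, matching y values: none (0 points).
  x = 20: rhs = 17, matching y values: none (0 points).
  x = 21: rhs = 17, matching y values: none (0 points).
  x = 22: rhs = 5, matching y values: none (0 points).
Total affine count: 17.
Full point count |E(F_23)| = 17 + 1 = 18.
Hasse bound: |18 − (23+1)| = |-6| = 6 ≤ 2√23 ≈ 9.5917 ✓.


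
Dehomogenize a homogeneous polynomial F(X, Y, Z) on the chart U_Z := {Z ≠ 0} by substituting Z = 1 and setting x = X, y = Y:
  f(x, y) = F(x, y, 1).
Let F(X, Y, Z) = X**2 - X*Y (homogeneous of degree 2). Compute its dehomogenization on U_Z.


f(x, y) = x**2 - x*y

On U_Z we set Z = 1. Each monomial c·X^i·Y^j·Z^k in F becomes c·x^i·y^j·1^k = c·x^i·y^j.
Substituting Z = 1: F(X, Y, 1) = x**2 - x*y.
Note: deg(f) ≤ deg(F) = 2; strict inequality happens when F is divisible by Z (lost terms).


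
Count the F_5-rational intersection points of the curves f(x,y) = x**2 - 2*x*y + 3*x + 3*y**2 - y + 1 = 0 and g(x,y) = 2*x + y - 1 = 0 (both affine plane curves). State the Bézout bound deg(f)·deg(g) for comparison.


Common zeros: ∅; count = 0; Bézout bound = 2.

deg(f) = 2, deg(g) = 1, so Bézout bound = 2.
Scan x ∈ F_5. For each x, list the y ∈ F_5 with f(x, y) ≡ 0 and those with g(x, y) ≡ 0 (mod 5); the common zeros in that column are the intersection.
  x = 0: f ≡ 0 at y ∈ {3, 4}; g ≡ 0 at y ∈ {1}; common: ∅.
  x = 1: f ≡ 0 at y ∈ {0, 1}; g ≡ 0 at y ∈ {4}; common: ∅.
  x = 2: f ≡ 0 at y ∈ ∅; g ≡ 0 at y ∈ {2}; common: ∅.
  x = 3: f ≡ 0 at y ∈ {1, 3}; g ≡ 0 at y ∈ {0}; common: ∅.
  x = 4: f ≡ 0 at y ∈ ∅; g ≡ 0 at y ∈ {3}; common: ∅.
Collecting: common zeros = ∅, so the count is 0.
Comparison with the Bézout bound: 0 ≤ 2 = deg(f)·deg(g), as expected for curves with no common component (the affine F_5-count falls short of the bound because intersections may lie at infinity, over extension fields, or carry multiplicity).


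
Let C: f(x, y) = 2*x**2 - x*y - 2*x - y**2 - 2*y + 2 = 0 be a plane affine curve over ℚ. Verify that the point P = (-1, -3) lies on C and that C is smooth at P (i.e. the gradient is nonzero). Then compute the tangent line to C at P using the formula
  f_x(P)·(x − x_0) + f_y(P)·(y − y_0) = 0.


Tangent line at P: -3*x + 5*y + 12 = 0.

Step 1: f(-1, -3) = 0, so P lies on C.
Step 2: partial derivatives
  f_x(x, y) = 4*x - y - 2, f_y(x, y) = -x - 2*y - 2.
  f_x(P) = -3, f_y(P) = 5 (gradient nonzero, so P is smooth).
Step 3: tangent line at P: -3·(x − -1) + 5·(y − -3) = 0.
Expanding: -3*x + 5*y + 12 = 0.


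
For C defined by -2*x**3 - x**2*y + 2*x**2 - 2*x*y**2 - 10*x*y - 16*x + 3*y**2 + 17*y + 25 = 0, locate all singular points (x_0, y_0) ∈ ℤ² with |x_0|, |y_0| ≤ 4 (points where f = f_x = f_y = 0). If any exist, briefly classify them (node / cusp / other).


Singular points: {(1, -3)}; classification: node.

Compute partial derivatives:
  f_x = -6*x**2 - 2*x*y + 4*x - 2*y**2 - 10*y - 16.
  f_y = -x**2 - 4*x*y - 10*x + 6*y + 17.
Scan x_0 ∈ {−4, ..., 4}. For each x_0, f_y(x_0, y) is a polynomial in y; find its integer roots y ∈ {−4, ..., 4}, then test f_x and f at those candidates.
  x = -4: f_y(-4, y) = 22*y + 41; no integer root y with |y| ≤ 4.
  x = -3: f_y(-3, y) = 18*y + 38; no integer root y with |y| ≤ 4.
  x = -2: f_y(-2, y) = 14*y + 33; no integer root y with |y| ≤ 4.
  x = -1: f_y(-1, y) = 10*y + 26; no integer root y with |y| ≤ 4.
  x = 0: f_y(0, y) = 6*y + 17; no integer root y with |y| ≤ 4.
  x = 1: f_y(1, y) = 2*y + 6; vanishes at y ∈ {-3}. (1, -3): f_x = 0, f = 0 — SINGULAR.
  x = 2: f_y(2, y) = -2*y - 7; no integer root y with |y| ≤ 4.
  x = 3: f_y(3, y) = -6*y - 22; no integer root y with |y| ≤ 4.
  x = 4: f_y(4, y) = -10*y - 39; no integer root y with |y| ≤ 4.
Only singular point on the grid: (1, -3).
Classify: substitute x = 1 + u, y = -3 + v and expand: f = -2*u**3 - u**2*v - u**2 - 2*u*v**2 + v**2.
No constant or linear terms (consistent with a singular point). Quadratic part: -u**2 + v**2. Cubic part: -2*u**3 - u**2*v - 2*u*v**2.
The quadratic part v**2 - u**2 = (v − u)(v + u) splits into two distinct linear factors, so there are two distinct tangent lines y − -3 = ±(x − 1) — this is a node (ordinary double point).
Classification: node.


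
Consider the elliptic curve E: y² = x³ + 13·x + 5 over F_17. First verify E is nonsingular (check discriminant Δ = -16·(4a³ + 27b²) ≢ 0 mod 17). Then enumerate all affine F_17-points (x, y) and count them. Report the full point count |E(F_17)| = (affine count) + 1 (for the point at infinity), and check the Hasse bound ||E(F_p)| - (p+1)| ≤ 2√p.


Affine points = {(1, 6), (1, 11), (4, 6), (4, 11), (5, 5), (5, 12), (8, 3), (8, 14), (9, 1), (9, 16), (10, 8), (10, 9), (11, 0), (12, 6), (12, 11), (13, 5), (13, 12), (16, 5), (16, 12)}; affine count = 19; |E(F_17)| = 20.

Discriminant check: Δ ∝ 4a³ + 27b² = 4·13³ + 27·5² = 4·2197 + 27·25 ≡ 11 (mod 17). Nonzero ⇒ E is nonsingular.
For each x ∈ F_17, compute rhs = x³ + 13·x + 5 mod 17, then count y ∈ F_17 with y² ≡ rhs.
  x = 0: rhs = 5, matching y values: none (0 points).
  x = 1: rhs = 2, matching y values: 6, 11 (2 points).
  x = 2: rhs = 5, matching y values: none (0 points).
  x = 3: rhs = 3, matching y values: none (0 points).
  x = 4: rhs = 2, matching y values: 6, 11 (2 points).
  x = 5: rhs = 8, matching y values: 5, 12 (2 points).
  x = 6: rhs = 10, matching y values: none (0 points).
  x = 7: rhs = 14, matching y values: none (0 points).
  x = 8: rhs = 9, matching y values: 3, 14 (2 points).
  x = 9: rhs = 1, matching y values: 1, 16 (2 points).
  x = 10: rhs = 13, matching y values: 8, 9 (2 points).
  x = 11: rhs = 0, matching y values: 0 (1 points).
  x = 12: rhs = 2, matching y values: 6, 11 (2 points).
  x = 13: rhs = 8, matching y values: 5, 12 (2 points).
  x = 14: rhs = 7, matching y values: none (0 points).
  x = 15: rhs = 5, matching y values: none (0 points).
  x = 16: rhs = 8, matching y values: 5, 12 (2 points).
Total affine count: 19.
Full point count |E(F_17)| = 19 + 1 = 20.
Hasse bound: |20 − (17+1)| = |2| = 2 ≤ 2√17 ≈ 8.2462 ✓.


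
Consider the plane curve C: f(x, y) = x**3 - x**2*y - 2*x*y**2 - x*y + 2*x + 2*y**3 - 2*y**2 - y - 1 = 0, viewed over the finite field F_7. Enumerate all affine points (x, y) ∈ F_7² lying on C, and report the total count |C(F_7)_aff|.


Affine F_7-points: {(0, 4), (2, 1), (3, 6), (4, 1), (4, 3)}; count = 5.

For each of the 49 pairs (x, y) ∈ F_7², evaluate f(x, y) mod 7. Record the zeros.
  x = 0: [0↦6, 1↦5, 2↦5, 3↦4, 4↦0, 5↦5, 6↦3]  zeros at y ∈ {4}
  x = 1: [0↦2, 1↦4, 2↦3, 3↦4, 4↦5, 5↦4, 6↦6]  zeros at y ∈ ∅
  x = 2: [0↦4, 1↦0, 2↦3, 3↦4, 4↦1, 5↦6, 6↦3]  zeros at y ∈ {1}
  x = 3: [0↦4, 1↦6, 2↦4, 3↦3, 4↦1, 5↦3, 6↦0]  zeros at y ∈ {6}
  x = 4: [0↦1, 1↦0, 2↦5, 3↦0, 4↦4, 5↦1, 6↦3]  zeros at y ∈ {1, 3}
  x = 5: [0↦1, 1↦2, 2↦5, 3↦1, 4↦2, 5↦6, 6↦4]  zeros at y ∈ ∅
  x = 6: [0↦3, 1↦4, 2↦3, 3↦5, 4↦1, 5↦3, 6↦2]  zeros at y ∈ ∅
Collecting zeros: affine points = {(0, 4), (2, 1), (3, 6), (4, 1), (4, 3)}.
Total count |C(F_7)_aff| = 5.


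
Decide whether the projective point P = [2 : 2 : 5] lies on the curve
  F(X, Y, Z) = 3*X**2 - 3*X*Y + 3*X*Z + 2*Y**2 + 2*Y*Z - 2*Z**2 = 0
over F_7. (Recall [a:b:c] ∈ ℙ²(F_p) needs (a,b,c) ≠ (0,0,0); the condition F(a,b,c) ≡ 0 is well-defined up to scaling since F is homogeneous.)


F(2,2,5) ≡ 1 (mod 7); P is NOT on the curve.

Evaluate F(2, 2, 5) term-by-term (mod 7).
  3*X**2 ↦ 3·4·1·1 = 12
  -3*X*Y ↦ -3·2·2·1 = -12
  3*X*Z ↦ 3·2·1·5 = 30
  2*Y**2 ↦ 2·1·4·1 = 8
  2*Y*Z ↦ 2·1·2·5 = 20
  -2*Z**2 ↦ -2·1·1·25 = -50
Sum: F(2, 2, 5) = (12) + (-12) + (30) + (8) + (20) + (-50) = 8.
Reducing mod 7: 8 ≡ 1 (mod 7).
Since F(a, b, c) ≡ 1 ≠ 0 (mod 7), P does NOT lie on the curve.


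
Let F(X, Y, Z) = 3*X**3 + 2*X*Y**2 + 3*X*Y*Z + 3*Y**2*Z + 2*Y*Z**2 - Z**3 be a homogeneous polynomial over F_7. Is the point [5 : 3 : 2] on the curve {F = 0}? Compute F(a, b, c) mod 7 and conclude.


F(5,3,2) ≡ 2 (mod 7); P is NOT on the curve.

Evaluate F(5, 3, 2) term-by-term (mod 7).
  3*X**3 ↦ 3·125·1·1 = 375
  2*X*Y**2 ↦ 2·5·9·1 = 90
  3*X*Y*Z ↦ 3·5·3·2 = 90
  3*Y**2*Z ↦ 3·1·9·2 = 54
  2*Y*Z**2 ↦ 2·1·3·4 = 24
  -Z**3 ↦ -1·1·1·8 = -8
Sum: F(5, 3, 2) = (375) + (90) + (90) + (54) + (24) + (-8) = 625.
Reducing mod 7: 625 ≡ 2 (mod 7).
Since F(a, b, c) ≡ 2 ≠ 0 (mod 7), P does NOT lie on the curve.


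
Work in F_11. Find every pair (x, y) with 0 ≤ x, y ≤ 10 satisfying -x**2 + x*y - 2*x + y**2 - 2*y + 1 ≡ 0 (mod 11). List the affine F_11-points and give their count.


Affine F_11-points: {(0, 1), (1, 2), (1, 10), (7, 7), (7, 10), (8, 8), (9, 7), (9, 8), (10, 1), (10, 2)}; count = 10.

For each of the 121 pairs (x, y) ∈ F_11², evaluate f(x, y) mod 11. Record the zeros.
  x = 0: [0↦1, 1↦0, 2↦1, 3↦4, 4↦9, 5↦5, 6↦3, 7↦3, 8↦5, 9↦9, 10↦4]  zeros at y ∈ {1}
  x = 1: [0↦9, 1↦9, 2↦0, 3↦4, 4↦10, 5↦7, 6↦6, 7↦7, 8↦10, 9↦4, 10↦0]  zeros at y ∈ {2, 10}
  x = 2: [0↦4, 1↦5, 2↦8, 3↦2, 4↦9, 5↦7, 6↦7, 7↦9, 8↦2, 9↦8, 10↦5]  zeros at y ∈ ∅
  x = 3: [0↦8, 1↦10, 2↦3, 3↦9, 4↦6, 5↦5, 6↦6, 7↦9, 8↦3, 9↦10, 10↦8]  zeros at y ∈ ∅
  x = 4: [0↦10, 1↦2, 2↦7, 3↦3, 4↦1, 5↦1, 6↦3, 7↦7, 8↦2, 9↦10, 10↦9]  zeros at y ∈ ∅
  x = 5: [0↦10, 1↦3, 2↦9, 3↦6, 4↦5, 5↦6, 6↦9, 7↦3, 8↦10, 9↦8, 10↦8]  zeros at y ∈ ∅
  x = 6: [0↦8, 1↦2, 2↦9, 3↦7, 4↦7, 5↦9, 6↦2, 7↦8, 8↦5, 9↦4, 10↦5]  zeros at y ∈ ∅
  x = 7: [0↦4, 1↦10, 2↦7, 3↦6, 4↦7, 5↦10, 6↦4, 7↦0, 8↦9, 9↦9, 10↦0]  zeros at y ∈ {7, 10}
  x = 8: [0↦9, 1↦5, 2↦3, 3↦3, 4↦5, 5↦9, 6↦4, 7↦1, 8↦0, 9↦1, 10↦4]  zeros at y ∈ {8}
  x = 9: [0↦1, 1↦9, 2↦8, 3↦9, 4↦1, 5↦6, 6↦2, 7↦0, 8↦0, 9↦2, 10↦6]  zeros at y ∈ {7, 8}
  x = 10: [0↦2, 1↦0, 2↦0, 3↦2, 4↦6, 5↦1, 6↦9, 7↦8, 8↦9, 9↦1, 10↦6]  zeros at y ∈ {1, 2}
Collecting zeros: affine points = {(0, 1), (1, 2), (1, 10), (7, 7), (7, 10), (8, 8), (9, 7), (9, 8), (10, 1), (10, 2)}.
Total count |C(F_11)_aff| = 10.


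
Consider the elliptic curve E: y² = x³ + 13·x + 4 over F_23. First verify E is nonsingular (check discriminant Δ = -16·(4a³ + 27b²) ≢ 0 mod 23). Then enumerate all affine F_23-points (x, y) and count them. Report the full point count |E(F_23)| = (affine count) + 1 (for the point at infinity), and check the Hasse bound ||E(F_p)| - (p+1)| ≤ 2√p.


Affine points = {(0, 2), (0, 21), (1, 8), (1, 15), (3, 1), (3, 22), (7, 1), (7, 22), (11, 11), (11, 12), (12, 5), (12, 18), (13, 1), (13, 22), (14, 3), (14, 20), (15, 3), (15, 20), (17, 3), (17, 20), (19, 7), (19, 16), (21, 4), (21, 19), (22, 6), (22, 17)}; affine count = 26; |E(F_23)| = 27.

Discriminant check: Δ ∝ 4a³ + 27b² = 4·13³ + 27·4² = 4·2197 + 27·16 ≡ 20 (mod 23). Nonzero ⇒ E is nonsingular.
For each x ∈ F_23, compute rhs = x³ + 13·x + 4 mod 23, then count y ∈ F_23 with y² ≡ rhs.
  x = 0: rhs = 4, matching y values: 2, 21 (2 points).
  x = 1: rhs = 18, matching y values: 8, 15 (2 points).
  x = 2: rhs = 15, matching y values: none (0 points).
  x = 3: rhs = 1, matching y values: 1, 22 (2 points).
  x = 4: rhs = 5, matching y values: none (0 points).
  x = 5: rhs = 10, matching y values: none (0 points).
  x = 6: rhs = 22, matching y values: none (0 points).
  x = 7: rhs = 1, matching y values: 1, 22 (2 points).
  x = 8: rhs = 22, matching y values: none (0 points).
  x = 9: rhs = 22, matching y values: none (0 points).
  x = 10: rhs = 7, matching y values: none (0 points).
  x = 11: rhs = 6, matching y values: 11, 12 (2 points).
  x = 12: rhs = 2, matching y values: 5, 18 (2 points).
  x = 13: rhs = 1, matching y values: 1, 22 (2 points).
  x = 14: rhs = 9, matching y values: 3, 20 (2 points).
  x = 15: rhs = 9, matching y values: 3, 20 (2 points).
  x = 16: rhs = 7, matching y values: none (0 points).
  x = 17: rhs = 9, matching y values: 3, 20 (2 points).
  x = 18: rhs = 21, matching y values: none (0 points).
  x = 19: rhs = 3, matching y values: 7, 16 (2 points).
  x = 20: rhs = 7, matching y values: none (0 points).
  x = 21: rhs = 16, matching y values: 4, 19 (2 points).
  x = 22: rhs = 13, matching y values: 6, 17 (2 points).
Total affine count: 26.
Full point count |E(F_23)| = 26 + 1 = 27.
Hasse bound: |27 − (23+1)| = |3| = 3 ≤ 2√23 ≈ 9.5917 ✓.


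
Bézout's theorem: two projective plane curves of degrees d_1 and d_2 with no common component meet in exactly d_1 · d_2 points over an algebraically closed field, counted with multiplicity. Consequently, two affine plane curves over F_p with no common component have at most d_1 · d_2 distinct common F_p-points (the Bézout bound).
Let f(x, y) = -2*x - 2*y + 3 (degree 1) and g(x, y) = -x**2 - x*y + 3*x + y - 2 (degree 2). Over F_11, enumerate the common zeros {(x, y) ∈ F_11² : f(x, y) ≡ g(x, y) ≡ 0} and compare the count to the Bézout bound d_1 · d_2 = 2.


Common zeros: {(1, 6)}; count = 1; Bézout bound = 2.

deg(f) = 1, deg(g) = 2, so Bézout bound = 2.
Scan x ∈ F_11. For each x, list the y ∈ F_11 with f(x, y) ≡ 0 and those with g(x, y) ≡ 0 (mod 11); the common zeros in that column are the intersection.
  x = 0: f ≡ 0 at y ∈ {7}; g ≡ 0 at y ∈ {2}; common: ∅.
  x = 1: f ≡ 0 at y ∈ {6}; g ≡ 0 at y ∈ {0, 1, 2, 3, 4, 5, 6, 7, 8, 9, 10}; common: {6}.
  x = 2: f ≡ 0 at y ∈ {5}; g ≡ 0 at y ∈ {0}; common: ∅.
  x = 3: f ≡ 0 at y ∈ {4}; g ≡ 0 at y ∈ {10}; common: ∅.
  x = 4: f ≡ 0 at y ∈ {3}; g ≡ 0 at y ∈ {9}; common: ∅.
  x = 5: f ≡ 0 at y ∈ {2}; g ≡ 0 at y ∈ {8}; common: ∅.
  x = 6: f ≡ 0 at y ∈ {1}; g ≡ 0 at y ∈ {7}; common: ∅.
  x = 7: f ≡ 0 at y ∈ {0}; g ≡ 0 at y ∈ {6}; common: ∅.
  x = 8: f ≡ 0 at y ∈ {10}; g ≡ 0 at y ∈ {5}; common: ∅.
  x = 9: f ≡ 0 at y ∈ {9}; g ≡ 0 at y ∈ {4}; common: ∅.
  x = 10: f ≡ 0 at y ∈ {8}; g ≡ 0 at y ∈ {3}; common: ∅.
Collecting: common zeros = {(1, 6)}, so the count is 1.
Comparison with the Bézout bound: 1 ≤ 2 = deg(f)·deg(g), as expected for curves with no common component (the affine F_11-count falls short of the bound because intersections may lie at infinity, over extension fields, or carry multiplicity).


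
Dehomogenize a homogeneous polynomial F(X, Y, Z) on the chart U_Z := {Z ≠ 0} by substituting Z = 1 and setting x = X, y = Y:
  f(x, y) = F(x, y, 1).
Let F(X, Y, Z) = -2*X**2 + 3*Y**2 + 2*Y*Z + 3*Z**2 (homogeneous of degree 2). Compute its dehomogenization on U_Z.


f(x, y) = -2*x**2 + 3*y**2 + 2*y + 3

On U_Z we set Z = 1. Each monomial c·X^i·Y^j·Z^k in F becomes c·x^i·y^j·1^k = c·x^i·y^j.
Substituting Z = 1: F(X, Y, 1) = -2*x**2 + 3*y**2 + 2*y + 3.
Note: deg(f) ≤ deg(F) = 2; strict inequality happens when F is divisible by Z (lost terms).


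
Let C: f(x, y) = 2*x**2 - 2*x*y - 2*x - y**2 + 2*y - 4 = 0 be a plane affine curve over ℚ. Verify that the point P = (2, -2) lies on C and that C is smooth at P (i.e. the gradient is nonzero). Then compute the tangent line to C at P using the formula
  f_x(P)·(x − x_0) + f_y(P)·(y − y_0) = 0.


Tangent line at P: 10*x + 2*y - 16 = 0.

Step 1: f(2, -2) = 0, so P lies on C.
Step 2: partial derivatives
  f_x(x, y) = 4*x - 2*y - 2, f_y(x, y) = -2*x - 2*y + 2.
  f_x(P) = 10, f_y(P) = 2 (gradient nonzero, so P is smooth).
Step 3: tangent line at P: 10·(x − 2) + 2·(y − -2) = 0.
Expanding: 10*x + 2*y - 16 = 0.


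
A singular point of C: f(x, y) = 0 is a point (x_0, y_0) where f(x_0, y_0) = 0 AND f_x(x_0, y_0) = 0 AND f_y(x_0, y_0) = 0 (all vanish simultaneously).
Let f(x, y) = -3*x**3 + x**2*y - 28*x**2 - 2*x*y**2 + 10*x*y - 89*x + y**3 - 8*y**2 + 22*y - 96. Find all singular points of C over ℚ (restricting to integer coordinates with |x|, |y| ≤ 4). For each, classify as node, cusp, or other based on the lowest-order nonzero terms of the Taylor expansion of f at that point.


Singular points: {(-3, 1)}; classification: cusp.

Compute partial derivatives:
  f_x = -9*x**2 + 2*x*y - 56*x - 2*y**2 + 10*y - 89.
  f_y = x**2 - 4*x*y + 10*x + 3*y**2 - 16*y + 22.
Scan x_0 ∈ {−4, ..., 4}. For each x_0, f_y(x_0, y) is a polynomial in y; find its integer roots y ∈ {−4, ..., 4}, then test f_x and f at those candidates.
  x = -4: f_y(-4, y) = 3*y**2 - 2; no integer root y with |y| ≤ 4.
  x = -3: f_y(-3, y) = 3*y**2 - 4*y + 1; vanishes at y ∈ {1}. (-3, 1): f_x = 0, f = 0 — SINGULAR.
  x = -2: f_y(-2, y) = 3*y**2 - 8*y + 6; no integer root y with |y| ≤ 4.
  x = -1: f_y(-1, y) = 3*y**2 - 12*y + 13; no integer root y with |y| ≤ 4.
  x = 0: f_y(0, y) = 3*y**2 - 16*y + 22; no integer root y with |y| ≤ 4.
  x = 1: f_y(1, y) = 3*y**2 - 20*y + 33; vanishes at y ∈ {3}. (1, 3): f_x = -136 ≠ 0.
  x = 2: f_y(2, y) = 3*y**2 - 24*y + 46; no integer root y with |y| ≤ 4.
  x = 3: f_y(3, y) = 3*y**2 - 28*y + 61; no integer root y with |y| ≤ 4.
  x = 4: f_y(4, y) = 3*y**2 - 32*y + 78; no integer root y with |y| ≤ 4.
Only singular point on the grid: (-3, 1).
Classify: substitute x = -3 + u, y = 1 + v and expand: f = -3*u**3 + u**2*v - 2*u*v**2 + v**3 + v**2.
No constant or linear terms (consistent with a singular point). Quadratic part: v**2. Cubic part: -3*u**3 + u**2*v - 2*u*v**2 + v**3.
The quadratic part v**2 is a perfect square, so there is a single (double) tangent line v = 0, i.e. y = 1. Restricting the cubic part to that line (v = 0) leaves -3*u**3 ≠ 0, so f is not divisible by v and the branch is v² ≈ 3*u**3 to lowest order — this is a cusp.
Classification: cusp.
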